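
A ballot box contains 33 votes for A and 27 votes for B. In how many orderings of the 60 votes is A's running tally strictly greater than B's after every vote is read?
Strict-lead orderings = 8800480226417474

Total orderings of the 60 votes with 33 for A: C(60, 33) = 88004802264174740. By the Bertrand ballot formula (Cycle Lemma / reflection principle), the number of orderings in which A is strictly ahead of B throughout is (p − q)/(p + q) · C(p + q, p) = (33 − 27)/(33 + 27) · 88004802264174740 = 8800480226417474.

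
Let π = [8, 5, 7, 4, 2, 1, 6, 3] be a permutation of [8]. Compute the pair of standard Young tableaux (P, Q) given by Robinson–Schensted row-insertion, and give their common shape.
P = [1, 3] / [2, 6] / [4, 7] / [5] / [8];  Q = [1, 3] / [2, 7] / [4, 8] / [5] / [6];  common shape = (2, 2, 2, 1, 1)

Row-insert the values π_1, π_2, … into P one at a time, bumping the leftmost entry strictly greater than the inserted value down to the next row. The recording tableau Q records, in position (i, j), the step at which that cell was added to P.
  Insert 8 (step 1): P = [8];  Q = [1]
  Insert 5 (step 2): P = [5] / [8];  Q = [1] / [2]
  Insert 7 (step 3): P = [5, 7] / [8];  Q = [1, 3] / [2]
  Insert 4 (step 4): P = [4, 7] / [5] / [8];  Q = [1, 3] / [2] / [4]
  Insert 2 (step 5): P = [2, 7] / [4] / [5] / [8];  Q = [1, 3] / [2] / [4] / [5]
  Insert 1 (step 6): P = [1, 7] / [2] / [4] / [5] / [8];  Q = [1, 3] / [2] / [4] / [5] / [6]
  Insert 6 (step 7): P = [1, 6] / [2, 7] / [4] / [5] / [8];  Q = [1, 3] / [2, 7] / [4] / [5] / [6]
  Insert 3 (step 8): P = [1, 3] / [2, 6] / [4, 7] / [5] / [8];  Q = [1, 3] / [2, 7] / [4, 8] / [5] / [6]
Final shape: (2, 2, 2, 1, 1).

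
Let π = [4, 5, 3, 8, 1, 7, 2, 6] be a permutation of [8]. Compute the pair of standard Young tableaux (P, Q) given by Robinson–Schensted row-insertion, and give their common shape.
P = [1, 2, 6] / [3, 5, 7] / [4, 8];  Q = [1, 2, 4] / [3, 6, 8] / [5, 7];  common shape = (3, 3, 2)

Row-insert the values π_1, π_2, … into P one at a time, bumping the leftmost entry strictly greater than the inserted value down to the next row. The recording tableau Q records, in position (i, j), the step at which that cell was added to P.
  Insert 4 (step 1): P = [4];  Q = [1]
  Insert 5 (step 2): P = [4, 5];  Q = [1, 2]
  Insert 3 (step 3): P = [3, 5] / [4];  Q = [1, 2] / [3]
  Insert 8 (step 4): P = [3, 5, 8] / [4];  Q = [1, 2, 4] / [3]
  Insert 1 (step 5): P = [1, 5, 8] / [3] / [4];  Q = [1, 2, 4] / [3] / [5]
  Insert 7 (step 6): P = [1, 5, 7] / [3, 8] / [4];  Q = [1, 2, 4] / [3, 6] / [5]
  Insert 2 (step 7): P = [1, 2, 7] / [3, 5] / [4, 8];  Q = [1, 2, 4] / [3, 6] / [5, 7]
  Insert 6 (step 8): P = [1, 2, 6] / [3, 5, 7] / [4, 8];  Q = [1, 2, 4] / [3, 6, 8] / [5, 7]
Final shape: (3, 3, 2).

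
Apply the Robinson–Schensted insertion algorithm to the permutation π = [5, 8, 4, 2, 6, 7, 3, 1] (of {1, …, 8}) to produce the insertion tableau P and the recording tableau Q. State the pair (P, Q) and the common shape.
P = [1, 3, 7] / [2, 6] / [4, 8] / [5];  Q = [1, 2, 6] / [3, 5] / [4, 7] / [8];  common shape = (3, 2, 2, 1)

Row-insert the values π_1, π_2, … into P one at a time, bumping the leftmost entry strictly greater than the inserted value down to the next row. The recording tableau Q records, in position (i, j), the step at which that cell was added to P.
  Insert 5 (step 1): P = [5];  Q = [1]
  Insert 8 (step 2): P = [5, 8];  Q = [1, 2]
  Insert 4 (step 3): P = [4, 8] / [5];  Q = [1, 2] / [3]
  Insert 2 (step 4): P = [2, 8] / [4] / [5];  Q = [1, 2] / [3] / [4]
  Insert 6 (step 5): P = [2, 6] / [4, 8] / [5];  Q = [1, 2] / [3, 5] / [4]
  Insert 7 (step 6): P = [2, 6, 7] / [4, 8] / [5];  Q = [1, 2, 6] / [3, 5] / [4]
  Insert 3 (step 7): P = [2, 3, 7] / [4, 6] / [5, 8];  Q = [1, 2, 6] / [3, 5] / [4, 7]
  Insert 1 (step 8): P = [1, 3, 7] / [2, 6] / [4, 8] / [5];  Q = [1, 2, 6] / [3, 5] / [4, 7] / [8]
Final shape: (3, 2, 2, 1).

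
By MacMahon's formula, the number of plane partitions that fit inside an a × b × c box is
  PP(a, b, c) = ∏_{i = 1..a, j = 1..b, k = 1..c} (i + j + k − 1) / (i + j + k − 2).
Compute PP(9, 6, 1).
PP(9, 6, 1) = 5005

Evaluate the triple product over i = 1..9, j = 1..6, k = 1..1. The factors are (2/1) · (3/2) · (4/3) · (5/4) · (6/5) · (7/6) · (3/2) · (4/3) · … (54 factors total). The numerators and denominators telescope so the product is an integer; carrying out the multiplication exactly gives PP(9, 6, 1) = 5005.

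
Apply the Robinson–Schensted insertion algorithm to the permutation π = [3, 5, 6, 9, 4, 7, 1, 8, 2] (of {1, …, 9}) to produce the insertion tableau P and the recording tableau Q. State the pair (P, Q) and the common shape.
P = [1, 2, 6, 7, 8] / [3, 4] / [5, 9];  Q = [1, 2, 3, 4, 8] / [5, 6] / [7, 9];  common shape = (5, 2, 2)

Row-insert the values π_1, π_2, … into P one at a time, bumping the leftmost entry strictly greater than the inserted value down to the next row. The recording tableau Q records, in position (i, j), the step at which that cell was added to P.
  Insert 3 (step 1): P = [3];  Q = [1]
  Insert 5 (step 2): P = [3, 5];  Q = [1, 2]
  Insert 6 (step 3): P = [3, 5, 6];  Q = [1, 2, 3]
  Insert 9 (step 4): P = [3, 5, 6, 9];  Q = [1, 2, 3, 4]
  Insert 4 (step 5): P = [3, 4, 6, 9] / [5];  Q = [1, 2, 3, 4] / [5]
  Insert 7 (step 6): P = [3, 4, 6, 7] / [5, 9];  Q = [1, 2, 3, 4] / [5, 6]
  Insert 1 (step 7): P = [1, 4, 6, 7] / [3, 9] / [5];  Q = [1, 2, 3, 4] / [5, 6] / [7]
  Insert 8 (step 8): P = [1, 4, 6, 7, 8] / [3, 9] / [5];  Q = [1, 2, 3, 4, 8] / [5, 6] / [7]
  Insert 2 (step 9): P = [1, 2, 6, 7, 8] / [3, 4] / [5, 9];  Q = [1, 2, 3, 4, 8] / [5, 6] / [7, 9]
Final shape: (5, 2, 2).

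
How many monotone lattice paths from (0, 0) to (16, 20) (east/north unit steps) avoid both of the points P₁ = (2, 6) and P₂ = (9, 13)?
Number of paths = 4807263342

Inclusion–exclusion. Total paths: C(36, 16) = 7307872110. Through P₁: C(8, 2)·C(28, 14) = 1123264800. Through P₂: C(22, 9)·C(14, 7) = 1707145440. Since P₁ is strictly southwest of P₂, a monotone path through both must visit P₁ then P₂; paths through both = C(8, 2)·C(14, 7)·C(14, 7) = 329801472. Avoid both = 7307872110 − 1123264800 − 1707145440 + 329801472 = 4807263342.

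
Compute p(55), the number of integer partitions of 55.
p(55) = 451276

Compute p(n) via the recurrence p(n, m) = p(n, m−1) + p(n−m, m), where p(n, m) counts partitions of n with all parts ≤ m and p(n) = p(n, n). The base cases are p(0, m) = 1 and p(n, 0) = 0 for n > 0. Filling the table yields p(55) = 451276. (Euler's pentagonal recurrence is an alternative.)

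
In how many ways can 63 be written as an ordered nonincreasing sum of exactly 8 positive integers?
p(63, 8 parts) = 50774

Partitions of n into exactly k parts are in bijection with partitions of n − k into at most k parts (subtract 1 from each part). So p(63, exactly 8) = p(55, parts ≤ 8). Computing via the recurrence p(m, j) = p(m, j−1) + p(m−j, j) gives 50774.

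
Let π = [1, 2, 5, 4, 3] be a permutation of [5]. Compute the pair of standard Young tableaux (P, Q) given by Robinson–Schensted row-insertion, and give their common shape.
P = [1, 2, 3] / [4] / [5];  Q = [1, 2, 3] / [4] / [5];  common shape = (3, 1, 1)

Row-insert the values π_1, π_2, … into P one at a time, bumping the leftmost entry strictly greater than the inserted value down to the next row. The recording tableau Q records, in position (i, j), the step at which that cell was added to P.
  Insert 1 (step 1): P = [1];  Q = [1]
  Insert 2 (step 2): P = [1, 2];  Q = [1, 2]
  Insert 5 (step 3): P = [1, 2, 5];  Q = [1, 2, 3]
  Insert 4 (step 4): P = [1, 2, 4] / [5];  Q = [1, 2, 3] / [4]
  Insert 3 (step 5): P = [1, 2, 3] / [4] / [5];  Q = [1, 2, 3] / [4] / [5]
Final shape: (3, 1, 1).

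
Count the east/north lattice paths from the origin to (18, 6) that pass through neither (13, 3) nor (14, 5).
Number of paths = 53496

Inclusion–exclusion. Total paths: C(24, 18) = 134596. Through P₁: C(16, 13)·C(8, 5) = 31360. Through P₂: C(19, 14)·C(5, 4) = 58140. Since P₁ is strictly southwest of P₂, a monotone path through both must visit P₁ then P₂; paths through both = C(16, 13)·C(3, 1)·C(5, 4) = 8400. Avoid both = 134596 − 31360 − 58140 + 8400 = 53496.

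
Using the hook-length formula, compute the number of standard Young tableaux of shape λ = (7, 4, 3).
# SYT of shape (7, 4, 3) = 16016

Hook-length formula: f^λ = n! / Π hook(c), product over all cells c of the Young diagram. For λ = (7, 4, 3), n = 14 boxes. Hook lengths by row (left-to-right, top-to-bottom): [9, 8, 7, 5, 3, 2, 1]; [5, 4, 3, 1]; [3, 2, 1]. Product of hooks = 5443200. So f^λ = 14! / 5443200 = 87178291200 / 5443200 = 16016.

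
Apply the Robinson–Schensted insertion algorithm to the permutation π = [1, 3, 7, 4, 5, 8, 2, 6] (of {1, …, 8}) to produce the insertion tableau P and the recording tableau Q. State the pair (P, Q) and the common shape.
P = [1, 2, 4, 5, 6] / [3, 8] / [7];  Q = [1, 2, 3, 5, 6] / [4, 8] / [7];  common shape = (5, 2, 1)

Row-insert the values π_1, π_2, … into P one at a time, bumping the leftmost entry strictly greater than the inserted value down to the next row. The recording tableau Q records, in position (i, j), the step at which that cell was added to P.
  Insert 1 (step 1): P = [1];  Q = [1]
  Insert 3 (step 2): P = [1, 3];  Q = [1, 2]
  Insert 7 (step 3): P = [1, 3, 7];  Q = [1, 2, 3]
  Insert 4 (step 4): P = [1, 3, 4] / [7];  Q = [1, 2, 3] / [4]
  Insert 5 (step 5): P = [1, 3, 4, 5] / [7];  Q = [1, 2, 3, 5] / [4]
  Insert 8 (step 6): P = [1, 3, 4, 5, 8] / [7];  Q = [1, 2, 3, 5, 6] / [4]
  Insert 2 (step 7): P = [1, 2, 4, 5, 8] / [3] / [7];  Q = [1, 2, 3, 5, 6] / [4] / [7]
  Insert 6 (step 8): P = [1, 2, 4, 5, 6] / [3, 8] / [7];  Q = [1, 2, 3, 5, 6] / [4, 8] / [7]
Final shape: (5, 2, 1).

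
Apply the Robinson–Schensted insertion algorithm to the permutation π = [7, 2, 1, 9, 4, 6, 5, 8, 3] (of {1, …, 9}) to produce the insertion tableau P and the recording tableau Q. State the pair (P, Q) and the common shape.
P = [1, 3, 5, 8] / [2, 4] / [6, 9] / [7];  Q = [1, 4, 6, 8] / [2, 5] / [3, 7] / [9];  common shape = (4, 2, 2, 1)

Row-insert the values π_1, π_2, … into P one at a time, bumping the leftmost entry strictly greater than the inserted value down to the next row. The recording tableau Q records, in position (i, j), the step at which that cell was added to P.
  Insert 7 (step 1): P = [7];  Q = [1]
  Insert 2 (step 2): P = [2] / [7];  Q = [1] / [2]
  Insert 1 (step 3): P = [1] / [2] / [7];  Q = [1] / [2] / [3]
  Insert 9 (step 4): P = [1, 9] / [2] / [7];  Q = [1, 4] / [2] / [3]
  Insert 4 (step 5): P = [1, 4] / [2, 9] / [7];  Q = [1, 4] / [2, 5] / [3]
  Insert 6 (step 6): P = [1, 4, 6] / [2, 9] / [7];  Q = [1, 4, 6] / [2, 5] / [3]
  Insert 5 (step 7): P = [1, 4, 5] / [2, 6] / [7, 9];  Q = [1, 4, 6] / [2, 5] / [3, 7]
  Insert 8 (step 8): P = [1, 4, 5, 8] / [2, 6] / [7, 9];  Q = [1, 4, 6, 8] / [2, 5] / [3, 7]
  Insert 3 (step 9): P = [1, 3, 5, 8] / [2, 4] / [6, 9] / [7];  Q = [1, 4, 6, 8] / [2, 5] / [3, 7] / [9]
Final shape: (4, 2, 2, 1).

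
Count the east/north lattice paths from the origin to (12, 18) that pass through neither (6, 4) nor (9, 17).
Number of paths = 66325825

Inclusion–exclusion. Total paths: C(30, 12) = 86493225. Through P₁: C(10, 6)·C(20, 6) = 8139600. Through P₂: C(26, 9)·C(4, 3) = 12498200. Since P₁ is strictly southwest of P₂, a monotone path through both must visit P₁ then P₂; paths through both = C(10, 6)·C(16, 3)·C(4, 3) = 470400. Avoid both = 86493225 − 8139600 − 12498200 + 470400 = 66325825.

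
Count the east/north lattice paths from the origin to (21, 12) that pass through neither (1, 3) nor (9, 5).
Number of paths = 222950364

Inclusion–exclusion. Total paths: C(33, 21) = 354817320. Through P₁: C(4, 1)·C(29, 20) = 40060020. Through P₂: C(14, 9)·C(19, 12) = 100876776. Since P₁ is strictly southwest of P₂, a monotone path through both must visit P₁ then P₂; paths through both = C(4, 1)·C(10, 8)·C(19, 12) = 9069840. Avoid both = 354817320 − 40060020 − 100876776 + 9069840 = 222950364.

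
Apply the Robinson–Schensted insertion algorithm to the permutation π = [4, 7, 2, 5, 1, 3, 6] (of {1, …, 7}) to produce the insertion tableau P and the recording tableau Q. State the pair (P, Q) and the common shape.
P = [1, 3, 6] / [2, 5] / [4, 7];  Q = [1, 2, 7] / [3, 4] / [5, 6];  common shape = (3, 2, 2)

Row-insert the values π_1, π_2, … into P one at a time, bumping the leftmost entry strictly greater than the inserted value down to the next row. The recording tableau Q records, in position (i, j), the step at which that cell was added to P.
  Insert 4 (step 1): P = [4];  Q = [1]
  Insert 7 (step 2): P = [4, 7];  Q = [1, 2]
  Insert 2 (step 3): P = [2, 7] / [4];  Q = [1, 2] / [3]
  Insert 5 (step 4): P = [2, 5] / [4, 7];  Q = [1, 2] / [3, 4]
  Insert 1 (step 5): P = [1, 5] / [2, 7] / [4];  Q = [1, 2] / [3, 4] / [5]
  Insert 3 (step 6): P = [1, 3] / [2, 5] / [4, 7];  Q = [1, 2] / [3, 4] / [5, 6]
  Insert 6 (step 7): P = [1, 3, 6] / [2, 5] / [4, 7];  Q = [1, 2, 7] / [3, 4] / [5, 6]
Final shape: (3, 2, 2).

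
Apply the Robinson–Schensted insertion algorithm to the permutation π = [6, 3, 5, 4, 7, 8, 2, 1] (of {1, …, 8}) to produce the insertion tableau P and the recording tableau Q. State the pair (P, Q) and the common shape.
P = [1, 4, 7, 8] / [2] / [3] / [5] / [6];  Q = [1, 3, 5, 6] / [2] / [4] / [7] / [8];  common shape = (4, 1, 1, 1, 1)

Row-insert the values π_1, π_2, … into P one at a time, bumping the leftmost entry strictly greater than the inserted value down to the next row. The recording tableau Q records, in position (i, j), the step at which that cell was added to P.
  Insert 6 (step 1): P = [6];  Q = [1]
  Insert 3 (step 2): P = [3] / [6];  Q = [1] / [2]
  Insert 5 (step 3): P = [3, 5] / [6];  Q = [1, 3] / [2]
  Insert 4 (step 4): P = [3, 4] / [5] / [6];  Q = [1, 3] / [2] / [4]
  Insert 7 (step 5): P = [3, 4, 7] / [5] / [6];  Q = [1, 3, 5] / [2] / [4]
  Insert 8 (step 6): P = [3, 4, 7, 8] / [5] / [6];  Q = [1, 3, 5, 6] / [2] / [4]
  Insert 2 (step 7): P = [2, 4, 7, 8] / [3] / [5] / [6];  Q = [1, 3, 5, 6] / [2] / [4] / [7]
  Insert 1 (step 8): P = [1, 4, 7, 8] / [2] / [3] / [5] / [6];  Q = [1, 3, 5, 6] / [2] / [4] / [7] / [8]
Final shape: (4, 1, 1, 1, 1).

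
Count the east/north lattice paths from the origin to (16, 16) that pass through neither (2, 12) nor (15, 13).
Number of paths = 451038386

Inclusion–exclusion. Total paths: C(32, 16) = 601080390. Through P₁: C(14, 2)·C(18, 14) = 278460. Through P₂: C(28, 15)·C(4, 1) = 149768640. Since P₁ is strictly southwest of P₂, a monotone path through both must visit P₁ then P₂; paths through both = C(14, 2)·C(14, 13)·C(4, 1) = 5096. Avoid both = 601080390 − 278460 − 149768640 + 5096 = 451038386.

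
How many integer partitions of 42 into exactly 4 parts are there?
p(42, 4 parts) = 551

Partitions of n into exactly k parts are in bijection with partitions of n − k into at most k parts (subtract 1 from each part). So p(42, exactly 4) = p(38, parts ≤ 4). Computing via the recurrence p(m, j) = p(m, j−1) + p(m−j, j) gives 551.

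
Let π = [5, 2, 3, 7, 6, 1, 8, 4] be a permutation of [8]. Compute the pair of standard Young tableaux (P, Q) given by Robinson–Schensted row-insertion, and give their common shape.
P = [1, 3, 4, 8] / [2, 6] / [5, 7];  Q = [1, 3, 4, 7] / [2, 5] / [6, 8];  common shape = (4, 2, 2)

Row-insert the values π_1, π_2, … into P one at a time, bumping the leftmost entry strictly greater than the inserted value down to the next row. The recording tableau Q records, in position (i, j), the step at which that cell was added to P.
  Insert 5 (step 1): P = [5];  Q = [1]
  Insert 2 (step 2): P = [2] / [5];  Q = [1] / [2]
  Insert 3 (step 3): P = [2, 3] / [5];  Q = [1, 3] / [2]
  Insert 7 (step 4): P = [2, 3, 7] / [5];  Q = [1, 3, 4] / [2]
  Insert 6 (step 5): P = [2, 3, 6] / [5, 7];  Q = [1, 3, 4] / [2, 5]
  Insert 1 (step 6): P = [1, 3, 6] / [2, 7] / [5];  Q = [1, 3, 4] / [2, 5] / [6]
  Insert 8 (step 7): P = [1, 3, 6, 8] / [2, 7] / [5];  Q = [1, 3, 4, 7] / [2, 5] / [6]
  Insert 4 (step 8): P = [1, 3, 4, 8] / [2, 6] / [5, 7];  Q = [1, 3, 4, 7] / [2, 5] / [6, 8]
Final shape: (4, 2, 2).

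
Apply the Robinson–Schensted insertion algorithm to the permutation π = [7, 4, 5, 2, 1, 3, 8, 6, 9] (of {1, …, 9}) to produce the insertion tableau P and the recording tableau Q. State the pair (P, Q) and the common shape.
P = [1, 3, 6, 9] / [2, 5, 8] / [4] / [7];  Q = [1, 3, 7, 9] / [2, 6, 8] / [4] / [5];  common shape = (4, 3, 1, 1)

Row-insert the values π_1, π_2, … into P one at a time, bumping the leftmost entry strictly greater than the inserted value down to the next row. The recording tableau Q records, in position (i, j), the step at which that cell was added to P.
  Insert 7 (step 1): P = [7];  Q = [1]
  Insert 4 (step 2): P = [4] / [7];  Q = [1] / [2]
  Insert 5 (step 3): P = [4, 5] / [7];  Q = [1, 3] / [2]
  Insert 2 (step 4): P = [2, 5] / [4] / [7];  Q = [1, 3] / [2] / [4]
  Insert 1 (step 5): P = [1, 5] / [2] / [4] / [7];  Q = [1, 3] / [2] / [4] / [5]
  Insert 3 (step 6): P = [1, 3] / [2, 5] / [4] / [7];  Q = [1, 3] / [2, 6] / [4] / [5]
  Insert 8 (step 7): P = [1, 3, 8] / [2, 5] / [4] / [7];  Q = [1, 3, 7] / [2, 6] / [4] / [5]
  Insert 6 (step 8): P = [1, 3, 6] / [2, 5, 8] / [4] / [7];  Q = [1, 3, 7] / [2, 6, 8] / [4] / [5]
  Insert 9 (step 9): P = [1, 3, 6, 9] / [2, 5, 8] / [4] / [7];  Q = [1, 3, 7, 9] / [2, 6, 8] / [4] / [5]
Final shape: (4, 3, 1, 1).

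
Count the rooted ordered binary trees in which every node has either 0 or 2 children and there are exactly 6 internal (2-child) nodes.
C_6 = 132

These full binary trees are counted by the Catalan number C_n = (1/(n + 1)) · C(2n, n). For n = 6: C_6 = (1/7) · C(12, 6) = 924/7 = 132.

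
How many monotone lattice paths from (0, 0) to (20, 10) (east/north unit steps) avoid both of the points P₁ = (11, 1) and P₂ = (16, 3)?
Number of paths = 29224965

Inclusion–exclusion. Total paths: C(30, 20) = 30045015. Through P₁: C(12, 11)·C(18, 9) = 583440. Through P₂: C(19, 16)·C(11, 4) = 319770. Since P₁ is strictly southwest of P₂, a monotone path through both must visit P₁ then P₂; paths through both = C(12, 11)·C(7, 5)·C(11, 4) = 83160. Avoid both = 30045015 − 583440 − 319770 + 83160 = 29224965.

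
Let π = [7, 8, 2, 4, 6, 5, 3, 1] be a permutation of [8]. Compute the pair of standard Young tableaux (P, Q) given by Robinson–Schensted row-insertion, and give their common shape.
P = [1, 3, 5] / [2, 8] / [4] / [6] / [7];  Q = [1, 2, 5] / [3, 4] / [6] / [7] / [8];  common shape = (3, 2, 1, 1, 1)

Row-insert the values π_1, π_2, … into P one at a time, bumping the leftmost entry strictly greater than the inserted value down to the next row. The recording tableau Q records, in position (i, j), the step at which that cell was added to P.
  Insert 7 (step 1): P = [7];  Q = [1]
  Insert 8 (step 2): P = [7, 8];  Q = [1, 2]
  Insert 2 (step 3): P = [2, 8] / [7];  Q = [1, 2] / [3]
  Insert 4 (step 4): P = [2, 4] / [7, 8];  Q = [1, 2] / [3, 4]
  Insert 6 (step 5): P = [2, 4, 6] / [7, 8];  Q = [1, 2, 5] / [3, 4]
  Insert 5 (step 6): P = [2, 4, 5] / [6, 8] / [7];  Q = [1, 2, 5] / [3, 4] / [6]
  Insert 3 (step 7): P = [2, 3, 5] / [4, 8] / [6] / [7];  Q = [1, 2, 5] / [3, 4] / [6] / [7]
  Insert 1 (step 8): P = [1, 3, 5] / [2, 8] / [4] / [6] / [7];  Q = [1, 2, 5] / [3, 4] / [6] / [7] / [8]
Final shape: (3, 2, 1, 1, 1).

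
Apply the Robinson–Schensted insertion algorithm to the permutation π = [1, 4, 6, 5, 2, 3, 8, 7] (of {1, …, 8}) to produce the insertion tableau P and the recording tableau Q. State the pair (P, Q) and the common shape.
P = [1, 2, 3, 7] / [4, 5, 8] / [6];  Q = [1, 2, 3, 7] / [4, 6, 8] / [5];  common shape = (4, 3, 1)

Row-insert the values π_1, π_2, … into P one at a time, bumping the leftmost entry strictly greater than the inserted value down to the next row. The recording tableau Q records, in position (i, j), the step at which that cell was added to P.
  Insert 1 (step 1): P = [1];  Q = [1]
  Insert 4 (step 2): P = [1, 4];  Q = [1, 2]
  Insert 6 (step 3): P = [1, 4, 6];  Q = [1, 2, 3]
  Insert 5 (step 4): P = [1, 4, 5] / [6];  Q = [1, 2, 3] / [4]
  Insert 2 (step 5): P = [1, 2, 5] / [4] / [6];  Q = [1, 2, 3] / [4] / [5]
  Insert 3 (step 6): P = [1, 2, 3] / [4, 5] / [6];  Q = [1, 2, 3] / [4, 6] / [5]
  Insert 8 (step 7): P = [1, 2, 3, 8] / [4, 5] / [6];  Q = [1, 2, 3, 7] / [4, 6] / [5]
  Insert 7 (step 8): P = [1, 2, 3, 7] / [4, 5, 8] / [6];  Q = [1, 2, 3, 7] / [4, 6, 8] / [5]
Final shape: (4, 3, 1).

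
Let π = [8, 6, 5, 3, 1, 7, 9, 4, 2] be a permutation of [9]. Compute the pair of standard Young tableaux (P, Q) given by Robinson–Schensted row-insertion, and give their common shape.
P = [1, 2, 9] / [3, 4] / [5, 7] / [6] / [8];  Q = [1, 6, 7] / [2, 8] / [3, 9] / [4] / [5];  common shape = (3, 2, 2, 1, 1)

Row-insert the values π_1, π_2, … into P one at a time, bumping the leftmost entry strictly greater than the inserted value down to the next row. The recording tableau Q records, in position (i, j), the step at which that cell was added to P.
  Insert 8 (step 1): P = [8];  Q = [1]
  Insert 6 (step 2): P = [6] / [8];  Q = [1] / [2]
  Insert 5 (step 3): P = [5] / [6] / [8];  Q = [1] / [2] / [3]
  Insert 3 (step 4): P = [3] / [5] / [6] / [8];  Q = [1] / [2] / [3] / [4]
  Insert 1 (step 5): P = [1] / [3] / [5] / [6] / [8];  Q = [1] / [2] / [3] / [4] / [5]
  Insert 7 (step 6): P = [1, 7] / [3] / [5] / [6] / [8];  Q = [1, 6] / [2] / [3] / [4] / [5]
  Insert 9 (step 7): P = [1, 7, 9] / [3] / [5] / [6] / [8];  Q = [1, 6, 7] / [2] / [3] / [4] / [5]
  Insert 4 (step 8): P = [1, 4, 9] / [3, 7] / [5] / [6] / [8];  Q = [1, 6, 7] / [2, 8] / [3] / [4] / [5]
  Insert 2 (step 9): P = [1, 2, 9] / [3, 4] / [5, 7] / [6] / [8];  Q = [1, 6, 7] / [2, 8] / [3, 9] / [4] / [5]
Final shape: (3, 2, 2, 1, 1).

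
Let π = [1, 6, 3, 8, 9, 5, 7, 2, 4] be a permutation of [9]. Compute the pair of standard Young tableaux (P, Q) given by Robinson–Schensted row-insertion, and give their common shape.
P = [1, 2, 4, 7] / [3, 5, 9] / [6, 8];  Q = [1, 2, 4, 5] / [3, 6, 7] / [8, 9];  common shape = (4, 3, 2)

Row-insert the values π_1, π_2, … into P one at a time, bumping the leftmost entry strictly greater than the inserted value down to the next row. The recording tableau Q records, in position (i, j), the step at which that cell was added to P.
  Insert 1 (step 1): P = [1];  Q = [1]
  Insert 6 (step 2): P = [1, 6];  Q = [1, 2]
  Insert 3 (step 3): P = [1, 3] / [6];  Q = [1, 2] / [3]
  Insert 8 (step 4): P = [1, 3, 8] / [6];  Q = [1, 2, 4] / [3]
  Insert 9 (step 5): P = [1, 3, 8, 9] / [6];  Q = [1, 2, 4, 5] / [3]
  Insert 5 (step 6): P = [1, 3, 5, 9] / [6, 8];  Q = [1, 2, 4, 5] / [3, 6]
  Insert 7 (step 7): P = [1, 3, 5, 7] / [6, 8, 9];  Q = [1, 2, 4, 5] / [3, 6, 7]
  Insert 2 (step 8): P = [1, 2, 5, 7] / [3, 8, 9] / [6];  Q = [1, 2, 4, 5] / [3, 6, 7] / [8]
  Insert 4 (step 9): P = [1, 2, 4, 7] / [3, 5, 9] / [6, 8];  Q = [1, 2, 4, 5] / [3, 6, 7] / [8, 9]
Final shape: (4, 3, 2).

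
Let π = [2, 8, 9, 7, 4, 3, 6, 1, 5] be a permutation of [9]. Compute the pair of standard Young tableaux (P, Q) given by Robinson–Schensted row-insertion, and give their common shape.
P = [1, 3, 5] / [2, 6] / [4, 9] / [7] / [8];  Q = [1, 2, 3] / [4, 7] / [5, 9] / [6] / [8];  common shape = (3, 2, 2, 1, 1)

Row-insert the values π_1, π_2, … into P one at a time, bumping the leftmost entry strictly greater than the inserted value down to the next row. The recording tableau Q records, in position (i, j), the step at which that cell was added to P.
  Insert 2 (step 1): P = [2];  Q = [1]
  Insert 8 (step 2): P = [2, 8];  Q = [1, 2]
  Insert 9 (step 3): P = [2, 8, 9];  Q = [1, 2, 3]
  Insert 7 (step 4): P = [2, 7, 9] / [8];  Q = [1, 2, 3] / [4]
  Insert 4 (step 5): P = [2, 4, 9] / [7] / [8];  Q = [1, 2, 3] / [4] / [5]
  Insert 3 (step 6): P = [2, 3, 9] / [4] / [7] / [8];  Q = [1, 2, 3] / [4] / [5] / [6]
  Insert 6 (step 7): P = [2, 3, 6] / [4, 9] / [7] / [8];  Q = [1, 2, 3] / [4, 7] / [5] / [6]
  Insert 1 (step 8): P = [1, 3, 6] / [2, 9] / [4] / [7] / [8];  Q = [1, 2, 3] / [4, 7] / [5] / [6] / [8]
  Insert 5 (step 9): P = [1, 3, 5] / [2, 6] / [4, 9] / [7] / [8];  Q = [1, 2, 3] / [4, 7] / [5, 9] / [6] / [8]
Final shape: (3, 2, 2, 1, 1).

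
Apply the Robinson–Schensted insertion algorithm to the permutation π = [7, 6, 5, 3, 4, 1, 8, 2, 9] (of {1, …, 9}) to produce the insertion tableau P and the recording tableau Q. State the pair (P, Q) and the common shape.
P = [1, 2, 8, 9] / [3, 4] / [5] / [6] / [7];  Q = [1, 5, 7, 9] / [2, 8] / [3] / [4] / [6];  common shape = (4, 2, 1, 1, 1)

Row-insert the values π_1, π_2, … into P one at a time, bumping the leftmost entry strictly greater than the inserted value down to the next row. The recording tableau Q records, in position (i, j), the step at which that cell was added to P.
  Insert 7 (step 1): P = [7];  Q = [1]
  Insert 6 (step 2): P = [6] / [7];  Q = [1] / [2]
  Insert 5 (step 3): P = [5] / [6] / [7];  Q = [1] / [2] / [3]
  Insert 3 (step 4): P = [3] / [5] / [6] / [7];  Q = [1] / [2] / [3] / [4]
  Insert 4 (step 5): P = [3, 4] / [5] / [6] / [7];  Q = [1, 5] / [2] / [3] / [4]
  Insert 1 (step 6): P = [1, 4] / [3] / [5] / [6] / [7];  Q = [1, 5] / [2] / [3] / [4] / [6]
  Insert 8 (step 7): P = [1, 4, 8] / [3] / [5] / [6] / [7];  Q = [1, 5, 7] / [2] / [3] / [4] / [6]
  Insert 2 (step 8): P = [1, 2, 8] / [3, 4] / [5] / [6] / [7];  Q = [1, 5, 7] / [2, 8] / [3] / [4] / [6]
  Insert 9 (step 9): P = [1, 2, 8, 9] / [3, 4] / [5] / [6] / [7];  Q = [1, 5, 7, 9] / [2, 8] / [3] / [4] / [6]
Final shape: (4, 2, 1, 1, 1).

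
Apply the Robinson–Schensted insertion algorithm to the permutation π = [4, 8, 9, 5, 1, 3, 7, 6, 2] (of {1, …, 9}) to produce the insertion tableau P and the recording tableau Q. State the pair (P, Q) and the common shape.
P = [1, 2, 6] / [3, 5, 7] / [4, 9] / [8];  Q = [1, 2, 3] / [4, 6, 7] / [5, 8] / [9];  common shape = (3, 3, 2, 1)

Row-insert the values π_1, π_2, … into P one at a time, bumping the leftmost entry strictly greater than the inserted value down to the next row. The recording tableau Q records, in position (i, j), the step at which that cell was added to P.
  Insert 4 (step 1): P = [4];  Q = [1]
  Insert 8 (step 2): P = [4, 8];  Q = [1, 2]
  Insert 9 (step 3): P = [4, 8, 9];  Q = [1, 2, 3]
  Insert 5 (step 4): P = [4, 5, 9] / [8];  Q = [1, 2, 3] / [4]
  Insert 1 (step 5): P = [1, 5, 9] / [4] / [8];  Q = [1, 2, 3] / [4] / [5]
  Insert 3 (step 6): P = [1, 3, 9] / [4, 5] / [8];  Q = [1, 2, 3] / [4, 6] / [5]
  Insert 7 (step 7): P = [1, 3, 7] / [4, 5, 9] / [8];  Q = [1, 2, 3] / [4, 6, 7] / [5]
  Insert 6 (step 8): P = [1, 3, 6] / [4, 5, 7] / [8, 9];  Q = [1, 2, 3] / [4, 6, 7] / [5, 8]
  Insert 2 (step 9): P = [1, 2, 6] / [3, 5, 7] / [4, 9] / [8];  Q = [1, 2, 3] / [4, 6, 7] / [5, 8] / [9]
Final shape: (3, 3, 2, 1).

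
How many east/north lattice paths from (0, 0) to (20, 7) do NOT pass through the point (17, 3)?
Number of paths = 848130

Total paths from (0, 0) to (20, 7): C(27, 20) = 888030. Paths through (17, 3): (paths (0, 0) → (17, 3)) × (paths (17, 3) → (20, 7)) = C(20, 17) · C(7, 3) = 1140 · 35 = 39900. Avoidance count = 888030 − 39900 = 848130.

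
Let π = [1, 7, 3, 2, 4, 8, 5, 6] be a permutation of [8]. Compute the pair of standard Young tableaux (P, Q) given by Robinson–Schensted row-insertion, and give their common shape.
P = [1, 2, 4, 5, 6] / [3, 8] / [7];  Q = [1, 2, 5, 6, 8] / [3, 7] / [4];  common shape = (5, 2, 1)

Row-insert the values π_1, π_2, … into P one at a time, bumping the leftmost entry strictly greater than the inserted value down to the next row. The recording tableau Q records, in position (i, j), the step at which that cell was added to P.
  Insert 1 (step 1): P = [1];  Q = [1]
  Insert 7 (step 2): P = [1, 7];  Q = [1, 2]
  Insert 3 (step 3): P = [1, 3] / [7];  Q = [1, 2] / [3]
  Insert 2 (step 4): P = [1, 2] / [3] / [7];  Q = [1, 2] / [3] / [4]
  Insert 4 (step 5): P = [1, 2, 4] / [3] / [7];  Q = [1, 2, 5] / [3] / [4]
  Insert 8 (step 6): P = [1, 2, 4, 8] / [3] / [7];  Q = [1, 2, 5, 6] / [3] / [4]
  Insert 5 (step 7): P = [1, 2, 4, 5] / [3, 8] / [7];  Q = [1, 2, 5, 6] / [3, 7] / [4]
  Insert 6 (step 8): P = [1, 2, 4, 5, 6] / [3, 8] / [7];  Q = [1, 2, 5, 6, 8] / [3, 7] / [4]
Final shape: (5, 2, 1).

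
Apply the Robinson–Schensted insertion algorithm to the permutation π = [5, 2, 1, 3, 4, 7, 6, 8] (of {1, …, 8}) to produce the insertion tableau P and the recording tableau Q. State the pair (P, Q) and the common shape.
P = [1, 3, 4, 6, 8] / [2, 7] / [5];  Q = [1, 4, 5, 6, 8] / [2, 7] / [3];  common shape = (5, 2, 1)

Row-insert the values π_1, π_2, … into P one at a time, bumping the leftmost entry strictly greater than the inserted value down to the next row. The recording tableau Q records, in position (i, j), the step at which that cell was added to P.
  Insert 5 (step 1): P = [5];  Q = [1]
  Insert 2 (step 2): P = [2] / [5];  Q = [1] / [2]
  Insert 1 (step 3): P = [1] / [2] / [5];  Q = [1] / [2] / [3]
  Insert 3 (step 4): P = [1, 3] / [2] / [5];  Q = [1, 4] / [2] / [3]
  Insert 4 (step 5): P = [1, 3, 4] / [2] / [5];  Q = [1, 4, 5] / [2] / [3]
  Insert 7 (step 6): P = [1, 3, 4, 7] / [2] / [5];  Q = [1, 4, 5, 6] / [2] / [3]
  Insert 6 (step 7): P = [1, 3, 4, 6] / [2, 7] / [5];  Q = [1, 4, 5, 6] / [2, 7] / [3]
  Insert 8 (step 8): P = [1, 3, 4, 6, 8] / [2, 7] / [5];  Q = [1, 4, 5, 6, 8] / [2, 7] / [3]
Final shape: (5, 2, 1).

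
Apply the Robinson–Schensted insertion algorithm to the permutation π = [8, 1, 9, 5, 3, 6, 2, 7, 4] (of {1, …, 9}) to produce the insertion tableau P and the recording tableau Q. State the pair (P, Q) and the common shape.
P = [1, 2, 4, 7] / [3, 6] / [5, 9] / [8];  Q = [1, 3, 6, 8] / [2, 4] / [5, 9] / [7];  common shape = (4, 2, 2, 1)

Row-insert the values π_1, π_2, … into P one at a time, bumping the leftmost entry strictly greater than the inserted value down to the next row. The recording tableau Q records, in position (i, j), the step at which that cell was added to P.
  Insert 8 (step 1): P = [8];  Q = [1]
  Insert 1 (step 2): P = [1] / [8];  Q = [1] / [2]
  Insert 9 (step 3): P = [1, 9] / [8];  Q = [1, 3] / [2]
  Insert 5 (step 4): P = [1, 5] / [8, 9];  Q = [1, 3] / [2, 4]
  Insert 3 (step 5): P = [1, 3] / [5, 9] / [8];  Q = [1, 3] / [2, 4] / [5]
  Insert 6 (step 6): P = [1, 3, 6] / [5, 9] / [8];  Q = [1, 3, 6] / [2, 4] / [5]
  Insert 2 (step 7): P = [1, 2, 6] / [3, 9] / [5] / [8];  Q = [1, 3, 6] / [2, 4] / [5] / [7]
  Insert 7 (step 8): P = [1, 2, 6, 7] / [3, 9] / [5] / [8];  Q = [1, 3, 6, 8] / [2, 4] / [5] / [7]
  Insert 4 (step 9): P = [1, 2, 4, 7] / [3, 6] / [5, 9] / [8];  Q = [1, 3, 6, 8] / [2, 4] / [5, 9] / [7]
Final shape: (4, 2, 2, 1).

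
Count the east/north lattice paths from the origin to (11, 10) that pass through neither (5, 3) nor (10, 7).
Number of paths = 207052

Inclusion–exclusion. Total paths: C(21, 11) = 352716. Through P₁: C(8, 5)·C(13, 6) = 96096. Through P₂: C(17, 10)·C(4, 1) = 77792. Since P₁ is strictly southwest of P₂, a monotone path through both must visit P₁ then P₂; paths through both = C(8, 5)·C(9, 5)·C(4, 1) = 28224. Avoid both = 352716 − 96096 − 77792 + 28224 = 207052.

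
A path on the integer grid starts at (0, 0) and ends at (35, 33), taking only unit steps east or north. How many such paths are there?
Number of paths = 27640097433090845976

A monotone lattice path from (0, 0) to (35, 33) consists of 35 east steps and 33 north steps in some order, so it is determined by which 35 of the 68 steps are east. The count is C(68, 35) = 27640097433090845976.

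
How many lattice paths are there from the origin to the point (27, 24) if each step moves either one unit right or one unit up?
Number of paths = 229591913401900

A monotone lattice path from (0, 0) to (27, 24) consists of 27 east steps and 24 north steps in some order, so it is determined by which 27 of the 51 steps are east. The count is C(51, 27) = 229591913401900.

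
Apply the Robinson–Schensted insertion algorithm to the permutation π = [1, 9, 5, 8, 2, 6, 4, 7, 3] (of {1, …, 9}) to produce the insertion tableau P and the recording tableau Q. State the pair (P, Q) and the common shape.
P = [1, 2, 3, 7] / [4, 6] / [5] / [8] / [9];  Q = [1, 2, 4, 8] / [3, 6] / [5] / [7] / [9];  common shape = (4, 2, 1, 1, 1)

Row-insert the values π_1, π_2, … into P one at a time, bumping the leftmost entry strictly greater than the inserted value down to the next row. The recording tableau Q records, in position (i, j), the step at which that cell was added to P.
  Insert 1 (step 1): P = [1];  Q = [1]
  Insert 9 (step 2): P = [1, 9];  Q = [1, 2]
  Insert 5 (step 3): P = [1, 5] / [9];  Q = [1, 2] / [3]
  Insert 8 (step 4): P = [1, 5, 8] / [9];  Q = [1, 2, 4] / [3]
  Insert 2 (step 5): P = [1, 2, 8] / [5] / [9];  Q = [1, 2, 4] / [3] / [5]
  Insert 6 (step 6): P = [1, 2, 6] / [5, 8] / [9];  Q = [1, 2, 4] / [3, 6] / [5]
  Insert 4 (step 7): P = [1, 2, 4] / [5, 6] / [8] / [9];  Q = [1, 2, 4] / [3, 6] / [5] / [7]
  Insert 7 (step 8): P = [1, 2, 4, 7] / [5, 6] / [8] / [9];  Q = [1, 2, 4, 8] / [3, 6] / [5] / [7]
  Insert 3 (step 9): P = [1, 2, 3, 7] / [4, 6] / [5] / [8] / [9];  Q = [1, 2, 4, 8] / [3, 6] / [5] / [7] / [9]
Final shape: (4, 2, 1, 1, 1).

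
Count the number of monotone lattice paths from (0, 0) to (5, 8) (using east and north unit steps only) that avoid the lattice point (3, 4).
Number of paths = 762

Total paths from (0, 0) to (5, 8): C(13, 5) = 1287. Paths through (3, 4): (paths (0, 0) → (3, 4)) × (paths (3, 4) → (5, 8)) = C(7, 3) · C(6, 2) = 35 · 15 = 525. Avoidance count = 1287 − 525 = 762.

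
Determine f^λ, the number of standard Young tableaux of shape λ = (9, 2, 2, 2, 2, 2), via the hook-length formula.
# SYT of shape (9, 2, 2, 2, 2, 2) = 1534896

Hook-length formula: f^λ = n! / Π hook(c), product over all cells c of the Young diagram. For λ = (9, 2, 2, 2, 2, 2), n = 19 boxes. Hook lengths by row (left-to-right, top-to-bottom): [14, 13, 7, 6, 5, 4, 3, 2, 1]; [6, 5]; [5, 4]; [4, 3]; [3, 2]; [2, 1]. Product of hooks = 79252992000. So f^λ = 19! / 79252992000 = 121645100408832000 / 79252992000 = 1534896.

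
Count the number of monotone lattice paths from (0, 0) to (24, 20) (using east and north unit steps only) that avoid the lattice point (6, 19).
Number of paths = 1761035985170

Total paths from (0, 0) to (24, 20): C(44, 24) = 1761039350070. Paths through (6, 19): (paths (0, 0) → (6, 19)) × (paths (6, 19) → (24, 20)) = C(25, 6) · C(19, 18) = 177100 · 19 = 3364900. Avoidance count = 1761039350070 − 3364900 = 1761035985170.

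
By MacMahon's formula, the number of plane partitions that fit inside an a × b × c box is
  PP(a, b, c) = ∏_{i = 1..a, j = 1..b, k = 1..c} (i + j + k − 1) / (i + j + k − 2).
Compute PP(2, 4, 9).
PP(2, 4, 9) = 143143

Evaluate the triple product over i = 1..2, j = 1..4, k = 1..9. The factors are (2/1) · (3/2) · (4/3) · (5/4) · (6/5) · (7/6) · (8/7) · (9/8) · … (72 factors total). The numerators and denominators telescope so the product is an integer; carrying out the multiplication exactly gives PP(2, 4, 9) = 143143.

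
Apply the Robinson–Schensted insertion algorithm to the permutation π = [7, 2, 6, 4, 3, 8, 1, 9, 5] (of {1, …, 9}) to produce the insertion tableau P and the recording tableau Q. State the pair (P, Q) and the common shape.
P = [1, 3, 5, 9] / [2, 8] / [4] / [6] / [7];  Q = [1, 3, 6, 8] / [2, 9] / [4] / [5] / [7];  common shape = (4, 2, 1, 1, 1)

Row-insert the values π_1, π_2, … into P one at a time, bumping the leftmost entry strictly greater than the inserted value down to the next row. The recording tableau Q records, in position (i, j), the step at which that cell was added to P.
  Insert 7 (step 1): P = [7];  Q = [1]
  Insert 2 (step 2): P = [2] / [7];  Q = [1] / [2]
  Insert 6 (step 3): P = [2, 6] / [7];  Q = [1, 3] / [2]
  Insert 4 (step 4): P = [2, 4] / [6] / [7];  Q = [1, 3] / [2] / [4]
  Insert 3 (step 5): P = [2, 3] / [4] / [6] / [7];  Q = [1, 3] / [2] / [4] / [5]
  Insert 8 (step 6): P = [2, 3, 8] / [4] / [6] / [7];  Q = [1, 3, 6] / [2] / [4] / [5]
  Insert 1 (step 7): P = [1, 3, 8] / [2] / [4] / [6] / [7];  Q = [1, 3, 6] / [2] / [4] / [5] / [7]
  Insert 9 (step 8): P = [1, 3, 8, 9] / [2] / [4] / [6] / [7];  Q = [1, 3, 6, 8] / [2] / [4] / [5] / [7]
  Insert 5 (step 9): P = [1, 3, 5, 9] / [2, 8] / [4] / [6] / [7];  Q = [1, 3, 6, 8] / [2, 9] / [4] / [5] / [7]
Final shape: (4, 2, 1, 1, 1).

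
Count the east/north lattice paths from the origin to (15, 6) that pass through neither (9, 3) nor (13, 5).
Number of paths = 19980

Inclusion–exclusion. Total paths: C(21, 15) = 54264. Through P₁: C(12, 9)·C(9, 6) = 18480. Through P₂: C(18, 13)·C(3, 2) = 25704. Since P₁ is strictly southwest of P₂, a monotone path through both must visit P₁ then P₂; paths through both = C(12, 9)·C(6, 4)·C(3, 2) = 9900. Avoid both = 54264 − 18480 − 25704 + 9900 = 19980.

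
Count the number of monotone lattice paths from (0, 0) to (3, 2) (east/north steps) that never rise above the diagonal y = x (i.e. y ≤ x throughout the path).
Number of paths = 5

By the reflection principle (André's argument), the number of monotone paths to (3, 2) with n ≤ m that never go above y = x is C(5, 3) − C(5, 4) = 10 − 5 = 5.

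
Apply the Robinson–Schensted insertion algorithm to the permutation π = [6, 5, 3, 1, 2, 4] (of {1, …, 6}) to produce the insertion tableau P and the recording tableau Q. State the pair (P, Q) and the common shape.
P = [1, 2, 4] / [3] / [5] / [6];  Q = [1, 5, 6] / [2] / [3] / [4];  common shape = (3, 1, 1, 1)

Row-insert the values π_1, π_2, … into P one at a time, bumping the leftmost entry strictly greater than the inserted value down to the next row. The recording tableau Q records, in position (i, j), the step at which that cell was added to P.
  Insert 6 (step 1): P = [6];  Q = [1]
  Insert 5 (step 2): P = [5] / [6];  Q = [1] / [2]
  Insert 3 (step 3): P = [3] / [5] / [6];  Q = [1] / [2] / [3]
  Insert 1 (step 4): P = [1] / [3] / [5] / [6];  Q = [1] / [2] / [3] / [4]
  Insert 2 (step 5): P = [1, 2] / [3] / [5] / [6];  Q = [1, 5] / [2] / [3] / [4]
  Insert 4 (step 6): P = [1, 2, 4] / [3] / [5] / [6];  Q = [1, 5, 6] / [2] / [3] / [4]
Final shape: (3, 1, 1, 1).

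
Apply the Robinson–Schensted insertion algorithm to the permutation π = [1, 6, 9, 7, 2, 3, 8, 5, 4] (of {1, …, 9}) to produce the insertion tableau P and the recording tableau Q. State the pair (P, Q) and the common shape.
P = [1, 2, 3, 4] / [5, 7, 8] / [6] / [9];  Q = [1, 2, 3, 7] / [4, 6, 8] / [5] / [9];  common shape = (4, 3, 1, 1)

Row-insert the values π_1, π_2, … into P one at a time, bumping the leftmost entry strictly greater than the inserted value down to the next row. The recording tableau Q records, in position (i, j), the step at which that cell was added to P.
  Insert 1 (step 1): P = [1];  Q = [1]
  Insert 6 (step 2): P = [1, 6];  Q = [1, 2]
  Insert 9 (step 3): P = [1, 6, 9];  Q = [1, 2, 3]
  Insert 7 (step 4): P = [1, 6, 7] / [9];  Q = [1, 2, 3] / [4]
  Insert 2 (step 5): P = [1, 2, 7] / [6] / [9];  Q = [1, 2, 3] / [4] / [5]
  Insert 3 (step 6): P = [1, 2, 3] / [6, 7] / [9];  Q = [1, 2, 3] / [4, 6] / [5]
  Insert 8 (step 7): P = [1, 2, 3, 8] / [6, 7] / [9];  Q = [1, 2, 3, 7] / [4, 6] / [5]
  Insert 5 (step 8): P = [1, 2, 3, 5] / [6, 7, 8] / [9];  Q = [1, 2, 3, 7] / [4, 6, 8] / [5]
  Insert 4 (step 9): P = [1, 2, 3, 4] / [5, 7, 8] / [6] / [9];  Q = [1, 2, 3, 7] / [4, 6, 8] / [5] / [9]
Final shape: (4, 3, 1, 1).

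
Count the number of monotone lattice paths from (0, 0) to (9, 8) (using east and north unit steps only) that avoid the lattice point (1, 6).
Number of paths = 23995

Total paths from (0, 0) to (9, 8): C(17, 9) = 24310. Paths through (1, 6): (paths (0, 0) → (1, 6)) × (paths (1, 6) → (9, 8)) = C(7, 1) · C(10, 8) = 7 · 45 = 315. Avoidance count = 24310 − 315 = 23995.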